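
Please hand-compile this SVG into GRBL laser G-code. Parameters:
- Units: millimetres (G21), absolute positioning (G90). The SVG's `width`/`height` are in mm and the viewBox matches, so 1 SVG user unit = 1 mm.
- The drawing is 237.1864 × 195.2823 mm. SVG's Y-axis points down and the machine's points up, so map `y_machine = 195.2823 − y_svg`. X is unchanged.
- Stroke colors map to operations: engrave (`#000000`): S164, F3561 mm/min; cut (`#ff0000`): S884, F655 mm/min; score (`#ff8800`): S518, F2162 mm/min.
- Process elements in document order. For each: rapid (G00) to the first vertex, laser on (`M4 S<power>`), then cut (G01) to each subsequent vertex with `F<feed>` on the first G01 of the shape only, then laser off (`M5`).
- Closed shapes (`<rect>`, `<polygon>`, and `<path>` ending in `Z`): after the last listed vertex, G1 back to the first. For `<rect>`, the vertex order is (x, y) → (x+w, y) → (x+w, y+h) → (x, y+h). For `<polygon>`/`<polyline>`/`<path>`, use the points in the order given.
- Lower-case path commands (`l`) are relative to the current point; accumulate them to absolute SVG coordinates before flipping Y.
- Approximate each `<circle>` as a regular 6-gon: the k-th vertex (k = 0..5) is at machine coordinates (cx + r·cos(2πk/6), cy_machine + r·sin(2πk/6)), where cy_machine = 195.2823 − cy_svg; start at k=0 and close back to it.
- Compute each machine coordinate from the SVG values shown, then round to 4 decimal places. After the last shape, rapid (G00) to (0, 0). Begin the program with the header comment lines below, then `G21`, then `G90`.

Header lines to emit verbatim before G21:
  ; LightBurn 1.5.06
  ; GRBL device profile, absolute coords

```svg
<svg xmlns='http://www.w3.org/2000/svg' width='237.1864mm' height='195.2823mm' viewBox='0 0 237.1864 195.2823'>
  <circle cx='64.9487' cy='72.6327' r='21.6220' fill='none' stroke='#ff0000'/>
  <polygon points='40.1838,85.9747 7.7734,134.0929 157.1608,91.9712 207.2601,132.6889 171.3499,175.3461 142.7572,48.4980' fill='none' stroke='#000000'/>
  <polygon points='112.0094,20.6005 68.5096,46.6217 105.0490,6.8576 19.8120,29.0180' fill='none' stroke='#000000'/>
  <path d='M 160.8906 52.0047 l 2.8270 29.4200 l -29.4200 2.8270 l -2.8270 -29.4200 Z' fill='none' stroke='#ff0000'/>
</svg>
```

viewBox `0 0 237.1864 195.2823` with mm width/height → 1 unit = 1 mm. Flip: y_m = 195.2823 − y_svg.

**Shape 1** — `<circle>` circle, stroke `#ff0000` → cut (S884, F655). Machine vertices: (86.5707,122.6496) → (75.7597,141.3748) → (54.1377,141.3748) → (43.3267,122.6496) → (54.1377,103.9244) → (75.7597,103.9244) → (86.5707,122.6496). Closed: final G1 returns to the first vertex.

**Shape 2** — `<polygon>` closed polygon, stroke `#000000` → engrave (S164, F3561). Machine vertices: (40.1838,109.3076) → (7.7734,61.1894) → (157.1608,103.3111) → (207.2601,62.5934) → (171.3499,19.9362) → (142.7572,146.7843) → (40.1838,109.3076). Closed: final G1 returns to the first vertex.

**Shape 3** — `<polygon>` closed polygon, stroke `#000000` → engrave (S164, F3561). Machine vertices: (112.0094,174.6818) → (68.5096,148.6606) → (105.0490,188.4247) → (19.8120,166.2643) → (112.0094,174.6818). Closed: final G1 returns to the first vertex.

**Shape 4** — `<path>` regular polygon, stroke `#ff0000` → cut (S884, F655). Machine vertices: (160.8906,143.2776) → (163.7176,113.8576) → (134.2976,111.0306) → (131.4706,140.4506) → (160.8906,143.2776). Closed: final G1 returns to the first vertex.

; LightBurn 1.5.06
; GRBL device profile, absolute coords
G21
G90
G00 X86.5707 Y122.6496
M4 S884
G01 X75.7597 Y141.3748 F655
G01 X54.1377 Y141.3748
G01 X43.3267 Y122.6496
G01 X54.1377 Y103.9244
G01 X75.7597 Y103.9244
G01 X86.5707 Y122.6496
M5
G00 X40.1838 Y109.3076
M4 S164
G01 X7.7734 Y61.1894 F3561
G01 X157.1608 Y103.3111
G01 X207.2601 Y62.5934
G01 X171.3499 Y19.9362
G01 X142.7572 Y146.7843
G01 X40.1838 Y109.3076
M5
G00 X112.0094 Y174.6818
M4 S164
G01 X68.5096 Y148.6606 F3561
G01 X105.0490 Y188.4247
G01 X19.8120 Y166.2643
G01 X112.0094 Y174.6818
M5
G00 X160.8906 Y143.2776
M4 S884
G01 X163.7176 Y113.8576 F655
G01 X134.2976 Y111.0306
G01 X131.4706 Y140.4506
G01 X160.8906 Y143.2776
M5
G00 X0.0000 Y0.0000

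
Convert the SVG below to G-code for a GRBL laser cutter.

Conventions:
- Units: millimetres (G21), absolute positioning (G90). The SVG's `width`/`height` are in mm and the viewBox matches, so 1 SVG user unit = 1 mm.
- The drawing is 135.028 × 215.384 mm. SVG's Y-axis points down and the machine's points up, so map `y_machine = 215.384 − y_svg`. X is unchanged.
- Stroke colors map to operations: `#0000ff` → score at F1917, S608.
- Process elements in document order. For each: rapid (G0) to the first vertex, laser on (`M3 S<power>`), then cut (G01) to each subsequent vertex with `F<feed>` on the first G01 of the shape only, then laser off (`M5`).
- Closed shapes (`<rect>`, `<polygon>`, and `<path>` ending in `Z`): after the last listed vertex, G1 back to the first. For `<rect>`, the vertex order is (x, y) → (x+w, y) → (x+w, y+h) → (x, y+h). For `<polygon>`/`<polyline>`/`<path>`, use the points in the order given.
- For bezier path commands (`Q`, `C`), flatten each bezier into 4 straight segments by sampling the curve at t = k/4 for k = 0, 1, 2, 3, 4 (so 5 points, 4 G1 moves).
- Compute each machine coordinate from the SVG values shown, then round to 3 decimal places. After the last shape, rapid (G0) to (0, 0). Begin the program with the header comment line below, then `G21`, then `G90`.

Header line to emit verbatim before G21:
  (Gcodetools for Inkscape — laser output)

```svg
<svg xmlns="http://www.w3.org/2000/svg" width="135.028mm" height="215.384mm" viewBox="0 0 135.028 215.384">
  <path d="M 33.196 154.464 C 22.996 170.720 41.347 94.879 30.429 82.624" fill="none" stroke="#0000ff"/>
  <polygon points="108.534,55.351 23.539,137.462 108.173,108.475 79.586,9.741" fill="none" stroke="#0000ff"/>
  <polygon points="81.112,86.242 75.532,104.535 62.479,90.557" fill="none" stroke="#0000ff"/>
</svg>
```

(Gcodetools for Inkscape — laser output)
G21
G90
G0 X33.196 Y60.920
M3 S608
G01 X29.996 Y63.564 F1917
G01 X32.082 Y86.148
G01 X34.033 Y114.079
G01 X30.429 Y132.760
M5
G0 X108.534 Y160.033
M3 S608
G01 X23.539 Y77.922 F1917
G01 X108.173 Y106.909
G01 X79.586 Y205.643
G01 X108.534 Y160.033
M5
G0 X81.112 Y129.142
M3 S608
G01 X75.532 Y110.849 F1917
G01 X62.479 Y124.827
G01 X81.112 Y129.142
M5
G0 X0.000 Y0.000

Since the viewBox matches the mm dimensions, user units are millimetres directly. The only transform is the Y-flip y_m = 215.384 − y_svg.

Shape 1 is a cubic bezier drawn with `<path>`. Its stroke #0000ff means score at S608, F1917. After flipping Y the toolpath is (33.196,60.920) → (29.996,63.564) → (32.082,86.148) → (34.033,114.079) → (30.429,132.760).

Shape 2 is a closed polygon drawn with `<polygon>`. Its stroke #0000ff means score at S608, F1917. After flipping Y the toolpath is (108.534,160.033) → (23.539,77.922) → (108.173,106.909) → (79.586,205.643) → (108.534,160.033), returning to the start.

Shape 3 is a regular polygon drawn with `<polygon>`. Its stroke #0000ff means score at S608, F1917. After flipping Y the toolpath is (81.112,129.142) → (75.532,110.849) → (62.479,124.827) → (81.112,129.142), returning to the start.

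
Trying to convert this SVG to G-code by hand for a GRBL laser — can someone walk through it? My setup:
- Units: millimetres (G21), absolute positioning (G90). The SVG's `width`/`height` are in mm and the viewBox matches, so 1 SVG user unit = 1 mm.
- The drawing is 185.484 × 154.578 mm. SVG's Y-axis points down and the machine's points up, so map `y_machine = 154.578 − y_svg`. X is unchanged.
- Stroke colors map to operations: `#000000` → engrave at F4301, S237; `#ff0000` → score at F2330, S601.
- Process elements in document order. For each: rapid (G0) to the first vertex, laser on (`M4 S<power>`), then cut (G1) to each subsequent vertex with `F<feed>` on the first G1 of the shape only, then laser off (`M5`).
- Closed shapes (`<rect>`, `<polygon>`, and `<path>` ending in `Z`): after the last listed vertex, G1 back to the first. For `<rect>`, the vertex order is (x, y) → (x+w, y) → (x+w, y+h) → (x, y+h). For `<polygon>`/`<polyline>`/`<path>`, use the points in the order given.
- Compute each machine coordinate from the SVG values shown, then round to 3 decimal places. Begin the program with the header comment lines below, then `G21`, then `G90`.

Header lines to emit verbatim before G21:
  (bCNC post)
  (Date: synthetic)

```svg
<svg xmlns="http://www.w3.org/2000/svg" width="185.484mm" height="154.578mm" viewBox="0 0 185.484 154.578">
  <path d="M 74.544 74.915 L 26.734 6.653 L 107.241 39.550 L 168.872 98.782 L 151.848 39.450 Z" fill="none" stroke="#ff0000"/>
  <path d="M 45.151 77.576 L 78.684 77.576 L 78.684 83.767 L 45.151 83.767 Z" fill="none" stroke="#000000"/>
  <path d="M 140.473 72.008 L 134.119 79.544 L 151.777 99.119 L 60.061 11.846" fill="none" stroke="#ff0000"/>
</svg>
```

(bCNC post)
(Date: synthetic)
G21
G90
G0 X74.544 Y79.663
M4 S601
G1 X26.734 Y147.925 F2330
G1 X107.241 Y115.028
G1 X168.872 Y55.796
G1 X151.848 Y115.128
G1 X74.544 Y79.663
M5
G0 X45.151 Y77.002
M4 S237
G1 X78.684 Y77.002 F4301
G1 X78.684 Y70.811
G1 X45.151 Y70.811
G1 X45.151 Y77.002
M5
G0 X140.473 Y82.570
M4 S601
G1 X134.119 Y75.034 F2330
G1 X151.777 Y55.459
G1 X60.061 Y142.732
M5

viewBox `0 0 185.484 154.578` with mm width/height → 1 unit = 1 mm. Flip: y_m = 154.578 − y_svg.

**Shape 1** — `<path>` closed polygon, stroke `#ff0000` → score (S601, F2330). Machine vertices: (74.544,79.663) → (26.734,147.925) → (107.241,115.028) → (168.872,55.796) → (151.848,115.128) → (74.544,79.663). Closed: final G1 returns to the first vertex.

**Shape 2** — `<path>` rectangle, stroke `#000000` → engrave (S237, F4301). Machine vertices: (45.151,77.002) → (78.684,77.002) → (78.684,70.811) → (45.151,70.811) → (45.151,77.002). Closed: final G1 returns to the first vertex.

**Shape 3** — `<path>` open polyline, stroke `#ff0000` → score (S601, F2330). Machine vertices: (140.473,82.570) → (134.119,75.034) → (151.777,55.459) → (60.061,142.732). Open path.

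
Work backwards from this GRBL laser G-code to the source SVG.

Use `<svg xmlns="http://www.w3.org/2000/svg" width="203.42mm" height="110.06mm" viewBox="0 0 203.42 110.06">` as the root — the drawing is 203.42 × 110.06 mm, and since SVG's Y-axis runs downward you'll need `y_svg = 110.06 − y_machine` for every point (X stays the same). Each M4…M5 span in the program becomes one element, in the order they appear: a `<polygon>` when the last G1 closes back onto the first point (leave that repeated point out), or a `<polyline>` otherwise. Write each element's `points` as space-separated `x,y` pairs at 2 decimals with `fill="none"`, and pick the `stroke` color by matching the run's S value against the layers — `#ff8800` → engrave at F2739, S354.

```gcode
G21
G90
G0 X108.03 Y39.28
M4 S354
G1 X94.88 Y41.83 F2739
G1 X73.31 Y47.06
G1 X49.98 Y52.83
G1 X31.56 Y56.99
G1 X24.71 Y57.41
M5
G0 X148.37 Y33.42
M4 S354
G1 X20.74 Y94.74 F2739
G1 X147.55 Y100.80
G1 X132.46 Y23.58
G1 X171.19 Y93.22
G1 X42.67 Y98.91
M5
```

Each laser-on run becomes one SVG element. Flip Y back into SVG space with y_svg = 110.06 − y_machine. Every run uses S354, so all elements get stroke `#ff8800` (engrave).

Run 1: The run is open, so emit a `<polyline>` with points (Y-flipped): 108.03,70.78 94.88,68.23 73.31,63.00 49.98,57.23 31.56,53.07 24.71,52.65.

Run 2: The run is open, so emit a `<polyline>` with points (Y-flipped): 148.37,76.64 20.74,15.32 147.55,9.26 132.46,86.48 171.19,16.84 42.67,11.15.

<svg xmlns="http://www.w3.org/2000/svg" width="203.42mm" height="110.06mm" viewBox="0 0 203.42 110.06">
  <polyline points="108.03,70.78 94.88,68.23 73.31,63.00 49.98,57.23 31.56,53.07 24.71,52.65" fill="none" stroke="#ff8800"/>
  <polyline points="148.37,76.64 20.74,15.32 147.55,9.26 132.46,86.48 171.19,16.84 42.67,11.15" fill="none" stroke="#ff8800"/>
</svg>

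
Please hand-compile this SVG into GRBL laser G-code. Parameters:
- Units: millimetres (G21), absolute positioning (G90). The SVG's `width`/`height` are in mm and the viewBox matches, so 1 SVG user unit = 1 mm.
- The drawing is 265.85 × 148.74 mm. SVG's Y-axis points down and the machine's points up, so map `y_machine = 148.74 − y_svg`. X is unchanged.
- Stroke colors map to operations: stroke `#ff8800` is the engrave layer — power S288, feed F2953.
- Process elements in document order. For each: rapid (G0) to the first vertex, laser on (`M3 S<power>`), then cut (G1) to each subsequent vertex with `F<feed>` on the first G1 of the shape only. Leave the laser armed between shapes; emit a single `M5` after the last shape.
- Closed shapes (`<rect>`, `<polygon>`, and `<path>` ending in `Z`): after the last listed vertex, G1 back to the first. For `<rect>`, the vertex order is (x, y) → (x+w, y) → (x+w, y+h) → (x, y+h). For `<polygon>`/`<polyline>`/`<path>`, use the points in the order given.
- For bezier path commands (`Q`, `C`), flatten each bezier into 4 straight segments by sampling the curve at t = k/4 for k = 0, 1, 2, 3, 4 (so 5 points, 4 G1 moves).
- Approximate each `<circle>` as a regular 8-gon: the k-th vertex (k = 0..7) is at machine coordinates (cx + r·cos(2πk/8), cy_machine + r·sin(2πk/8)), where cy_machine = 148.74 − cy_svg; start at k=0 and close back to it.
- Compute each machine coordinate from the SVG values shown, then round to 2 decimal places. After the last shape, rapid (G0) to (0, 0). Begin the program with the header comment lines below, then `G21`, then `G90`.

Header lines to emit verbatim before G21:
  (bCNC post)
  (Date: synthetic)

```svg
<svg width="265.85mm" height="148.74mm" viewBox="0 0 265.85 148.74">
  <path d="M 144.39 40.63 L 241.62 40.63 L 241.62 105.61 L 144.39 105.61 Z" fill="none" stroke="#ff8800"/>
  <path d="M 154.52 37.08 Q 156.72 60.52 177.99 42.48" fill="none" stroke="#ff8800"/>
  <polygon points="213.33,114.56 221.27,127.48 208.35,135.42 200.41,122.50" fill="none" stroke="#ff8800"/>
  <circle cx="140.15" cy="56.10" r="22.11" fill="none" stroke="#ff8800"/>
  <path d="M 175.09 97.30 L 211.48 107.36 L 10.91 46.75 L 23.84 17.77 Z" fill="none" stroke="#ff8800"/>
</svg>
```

(bCNC post)
(Date: synthetic)
G21
G90
G0 X144.39 Y108.11
M3 S288
G1 X241.62 Y108.11 F2953
G1 X241.62 Y43.13
G1 X144.39 Y43.13
G1 X144.39 Y108.11
G0 X154.52 Y111.66
M3 S288
G1 X156.81 Y102.53 F2953
G1 X161.49 Y98.59
G1 X168.55 Y99.83
G1 X177.99 Y106.26
G0 X213.33 Y34.18
M3 S288
G1 X221.27 Y21.26 F2953
G1 X208.35 Y13.32
G1 X200.41 Y26.24
G1 X213.33 Y34.18
G0 X162.26 Y92.64
M3 S288
G1 X155.78 Y108.27 F2953
G1 X140.15 Y114.75
G1 X124.52 Y108.27
G1 X118.04 Y92.64
G1 X124.52 Y77.01
G1 X140.15 Y70.53
G1 X155.78 Y77.01
G1 X162.26 Y92.64
G0 X175.09 Y51.44
M3 S288
G1 X211.48 Y41.38 F2953
G1 X10.91 Y101.99
G1 X23.84 Y130.97
G1 X175.09 Y51.44
M5
G0 X0.00 Y0.00

Since the viewBox matches the mm dimensions, user units are millimetres directly. The only transform is the Y-flip y_m = 148.74 − y_svg.

Shape 1 is a rectangle drawn with `<path>`. Its stroke #ff8800 means engrave at S288, F2953. After flipping Y the toolpath is (144.39,108.11) → (241.62,108.11) → (241.62,43.13) → (144.39,43.13) → (144.39,108.11), returning to the start.

Shape 2 is a quadratic bezier drawn with `<path>`. Its stroke #ff8800 means engrave at S288, F2953. After flipping Y the toolpath is (154.52,111.66) → (156.81,102.53) → (161.49,98.59) → (168.55,99.83) → (177.99,106.26).

Shape 3 is a regular polygon drawn with `<polygon>`. Its stroke #ff8800 means engrave at S288, F2953. After flipping Y the toolpath is (213.33,34.18) → (221.27,21.26) → (208.35,13.32) → (200.41,26.24) → (213.33,34.18), returning to the start.

Shape 4 is a circle drawn with `<circle>`. Its stroke #ff8800 means engrave at S288, F2953. After flipping Y the toolpath is (162.26,92.64) → (155.78,108.27) → (140.15,114.75) → (124.52,108.27) → (118.04,92.64) → (124.52,77.01) → (140.15,70.53) → (155.78,77.01) → (162.26,92.64), returning to the start.

Shape 5 is a closed polygon drawn with `<path>`. Its stroke #ff8800 means engrave at S288, F2953. After flipping Y the toolpath is (175.09,51.44) → (211.48,41.38) → (10.91,101.99) → (23.84,130.97) → (175.09,51.44), returning to the start.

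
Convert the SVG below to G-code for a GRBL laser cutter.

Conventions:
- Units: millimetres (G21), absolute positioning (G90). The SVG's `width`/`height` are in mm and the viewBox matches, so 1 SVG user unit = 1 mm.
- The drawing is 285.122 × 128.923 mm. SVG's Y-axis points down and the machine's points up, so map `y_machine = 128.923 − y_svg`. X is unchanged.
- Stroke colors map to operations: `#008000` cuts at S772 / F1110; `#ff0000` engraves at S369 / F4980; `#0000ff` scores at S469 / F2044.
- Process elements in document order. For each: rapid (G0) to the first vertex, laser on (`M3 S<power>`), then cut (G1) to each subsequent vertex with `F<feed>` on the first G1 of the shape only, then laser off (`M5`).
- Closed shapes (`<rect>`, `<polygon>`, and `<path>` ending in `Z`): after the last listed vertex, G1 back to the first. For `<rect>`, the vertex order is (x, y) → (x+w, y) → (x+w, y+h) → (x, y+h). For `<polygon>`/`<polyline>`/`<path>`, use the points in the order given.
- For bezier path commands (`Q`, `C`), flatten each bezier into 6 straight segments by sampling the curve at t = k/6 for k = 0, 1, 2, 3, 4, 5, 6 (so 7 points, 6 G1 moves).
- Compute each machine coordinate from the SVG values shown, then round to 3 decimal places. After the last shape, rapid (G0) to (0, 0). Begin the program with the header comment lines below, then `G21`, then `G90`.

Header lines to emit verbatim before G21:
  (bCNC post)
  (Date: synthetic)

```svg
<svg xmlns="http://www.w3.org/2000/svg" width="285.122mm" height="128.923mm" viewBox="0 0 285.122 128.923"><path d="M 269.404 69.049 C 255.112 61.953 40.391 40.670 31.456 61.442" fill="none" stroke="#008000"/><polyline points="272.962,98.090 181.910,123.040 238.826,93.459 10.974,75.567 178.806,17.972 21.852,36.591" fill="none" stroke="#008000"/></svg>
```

Since the viewBox matches the mm dimensions, user units are millimetres directly. The only transform is the Y-flip y_m = 128.923 − y_svg.

Shape 1 is a cubic bezier drawn with `<path>`. Its stroke #008000 means cut at S772, F1110. After flipping Y the toolpath is (269.404,59.874) → (247.436,64.344) → (203.347,69.616) → (148.421,74.128) → (93.941,76.318) → (51.192,74.623) → (31.456,67.481).

Shape 2 is a open polyline drawn with `<polyline>`. Its stroke #008000 means cut at S772, F1110. After flipping Y the toolpath is (272.962,30.833) → (181.910,5.883) → (238.826,35.464) → (10.974,53.356) → (178.806,110.951) → (21.852,92.332).

(bCNC post)
(Date: synthetic)
G21
G90
G0 X269.404 Y59.874
M3 S772
G1 X247.436 Y64.344 F1110
G1 X203.347 Y69.616
G1 X148.421 Y74.128
G1 X93.941 Y76.318
G1 X51.192 Y74.623
G1 X31.456 Y67.481
M5
G0 X272.962 Y30.833
M3 S772
G1 X181.910 Y5.883 F1110
G1 X238.826 Y35.464
G1 X10.974 Y53.356
G1 X178.806 Y110.951
G1 X21.852 Y92.332
M5
G0 X0.000 Y0.000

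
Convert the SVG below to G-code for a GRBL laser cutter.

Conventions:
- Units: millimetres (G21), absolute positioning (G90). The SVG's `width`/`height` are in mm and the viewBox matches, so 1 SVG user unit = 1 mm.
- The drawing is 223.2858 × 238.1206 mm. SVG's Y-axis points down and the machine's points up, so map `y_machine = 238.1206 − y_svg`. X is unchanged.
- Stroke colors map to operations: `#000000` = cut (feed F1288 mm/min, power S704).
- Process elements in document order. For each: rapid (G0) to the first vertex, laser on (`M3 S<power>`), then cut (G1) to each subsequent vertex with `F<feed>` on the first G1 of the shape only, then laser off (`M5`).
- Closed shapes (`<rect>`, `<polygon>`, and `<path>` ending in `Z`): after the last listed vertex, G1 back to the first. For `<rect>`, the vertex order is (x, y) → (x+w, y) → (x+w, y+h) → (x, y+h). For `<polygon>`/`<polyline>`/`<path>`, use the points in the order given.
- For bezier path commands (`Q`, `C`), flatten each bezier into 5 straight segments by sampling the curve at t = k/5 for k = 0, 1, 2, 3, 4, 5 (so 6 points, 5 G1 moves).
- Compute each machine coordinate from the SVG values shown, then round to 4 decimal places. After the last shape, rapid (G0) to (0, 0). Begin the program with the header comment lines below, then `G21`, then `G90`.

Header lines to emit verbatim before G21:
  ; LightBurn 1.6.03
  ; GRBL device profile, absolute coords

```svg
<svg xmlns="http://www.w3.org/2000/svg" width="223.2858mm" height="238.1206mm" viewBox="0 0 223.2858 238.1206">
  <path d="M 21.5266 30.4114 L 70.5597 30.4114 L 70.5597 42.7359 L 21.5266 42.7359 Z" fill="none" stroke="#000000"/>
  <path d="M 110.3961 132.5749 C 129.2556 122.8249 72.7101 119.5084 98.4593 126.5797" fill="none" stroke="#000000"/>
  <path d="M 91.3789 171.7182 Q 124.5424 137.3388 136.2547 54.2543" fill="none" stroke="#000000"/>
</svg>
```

; LightBurn 1.6.03
; GRBL device profile, absolute coords
G21
G90
G0 X21.5266 Y207.7092
M3 S704
G1 X70.5597 Y207.7092 F1288
G1 X70.5597 Y195.3847
G1 X21.5266 Y195.3847
G1 X21.5266 Y207.7092
M5
G0 X110.3961 Y105.5457
M3 S704
G1 X113.9248 Y110.5920 F1288
G1 X106.9259 Y113.9045
G1 X96.9689 Y115.2934
G1 X91.6235 Y114.5688
G1 X98.4593 Y111.5409
M5
G0 X91.3789 Y66.4024
M3 S704
G1 X103.7863 Y82.1024 F1288
G1 X114.4775 Y101.6987
G1 X123.4527 Y125.1915
G1 X130.7117 Y152.5807
G1 X136.2547 Y183.8663
M5
G0 X0.0000 Y0.0000

viewBox `0 0 223.2858 238.1206` with mm width/height → 1 unit = 1 mm. Flip: y_m = 238.1206 − y_svg.

**Shape 1** — `<path>` rectangle, stroke `#000000` → cut (S704, F1288). Machine vertices: (21.5266,207.7092) → (70.5597,207.7092) → (70.5597,195.3847) → (21.5266,195.3847) → (21.5266,207.7092). Closed: final G1 returns to the first vertex.

**Shape 2** — `<path>` cubic bezier, stroke `#000000` → cut (S704, F1288). Control points (SVG): P0=(110.3961,132.5749), P1=(129.2556,122.8249), P2=(72.7101,119.5084), P3=(98.4593,126.5797); sampled at t=k/5. Machine vertices: (110.3961,105.5457) → (113.9248,110.5920) → (106.9259,113.9045) → (96.9689,115.2934) → (91.6235,114.5688) → (98.4593,111.5409). Open path.

**Shape 3** — `<path>` quadratic bezier, stroke `#000000` → cut (S704, F1288). Control points (SVG): P0=(91.3789,171.7182), P1=(124.5424,137.3388), P2=(136.2547,54.2543); sampled at t=k/5. Machine vertices: (91.3789,66.4024) → (103.7863,82.1024) → (114.4775,101.6987) → (123.4527,125.1915) → (130.7117,152.5807) → (136.2547,183.8663). Open path.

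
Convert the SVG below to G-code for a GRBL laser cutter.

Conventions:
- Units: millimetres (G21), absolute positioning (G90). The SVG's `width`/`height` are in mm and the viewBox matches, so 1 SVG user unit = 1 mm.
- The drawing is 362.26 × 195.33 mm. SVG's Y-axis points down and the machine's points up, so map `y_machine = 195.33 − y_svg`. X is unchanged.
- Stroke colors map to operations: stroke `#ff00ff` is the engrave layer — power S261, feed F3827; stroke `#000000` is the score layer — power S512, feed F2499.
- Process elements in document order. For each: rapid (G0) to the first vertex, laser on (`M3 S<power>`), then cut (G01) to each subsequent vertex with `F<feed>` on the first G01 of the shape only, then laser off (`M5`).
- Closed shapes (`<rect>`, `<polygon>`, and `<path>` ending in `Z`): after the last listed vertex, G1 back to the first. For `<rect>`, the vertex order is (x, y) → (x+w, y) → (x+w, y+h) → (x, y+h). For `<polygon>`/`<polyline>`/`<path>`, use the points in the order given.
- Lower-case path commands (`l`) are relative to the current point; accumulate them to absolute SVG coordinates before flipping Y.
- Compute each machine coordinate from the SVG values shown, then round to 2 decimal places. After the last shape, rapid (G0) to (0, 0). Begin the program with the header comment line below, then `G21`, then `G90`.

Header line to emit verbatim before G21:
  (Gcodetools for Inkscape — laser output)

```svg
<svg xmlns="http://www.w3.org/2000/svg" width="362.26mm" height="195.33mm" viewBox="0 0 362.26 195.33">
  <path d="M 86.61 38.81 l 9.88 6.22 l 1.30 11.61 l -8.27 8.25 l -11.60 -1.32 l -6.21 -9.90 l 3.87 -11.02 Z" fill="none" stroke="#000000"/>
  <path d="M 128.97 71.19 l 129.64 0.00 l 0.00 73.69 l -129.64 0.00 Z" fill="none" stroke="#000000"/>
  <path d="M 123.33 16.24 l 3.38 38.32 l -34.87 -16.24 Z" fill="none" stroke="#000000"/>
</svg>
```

(Gcodetools for Inkscape — laser output)
G21
G90
G0 X86.61 Y156.52
M3 S512
G01 X96.49 Y150.30 F2499
G01 X97.79 Y138.69
G01 X89.52 Y130.44
G01 X77.92 Y131.76
G01 X71.71 Y141.66
G01 X75.58 Y152.68
G01 X86.61 Y156.52
M5
G0 X128.97 Y124.14
M3 S512
G01 X258.61 Y124.14 F2499
G01 X258.61 Y50.45
G01 X128.97 Y50.45
G01 X128.97 Y124.14
M5
G0 X123.33 Y179.09
M3 S512
G01 X126.71 Y140.77 F2499
G01 X91.84 Y157.01
G01 X123.33 Y179.09
M5
G0 X0.00 Y0.00

1 u = 1 mm; y_m = 195.33 − y.

[1] `<path>` regular polygon, #000000→score S512 F2499: (86.61,156.52) → (96.49,150.30) → (97.79,138.69) → (89.52,130.44) → (77.92,131.76) → (71.71,141.66) → (75.58,152.68) → (86.61,156.52) (closed)

[2] `<path>` rectangle, #000000→score S512 F2499: (128.97,124.14) → (258.61,124.14) → (258.61,50.45) → (128.97,50.45) → (128.97,124.14) (closed)

[3] `<path>` regular polygon, #000000→score S512 F2499: (123.33,179.09) → (126.71,140.77) → (91.84,157.01) → (123.33,179.09) (closed)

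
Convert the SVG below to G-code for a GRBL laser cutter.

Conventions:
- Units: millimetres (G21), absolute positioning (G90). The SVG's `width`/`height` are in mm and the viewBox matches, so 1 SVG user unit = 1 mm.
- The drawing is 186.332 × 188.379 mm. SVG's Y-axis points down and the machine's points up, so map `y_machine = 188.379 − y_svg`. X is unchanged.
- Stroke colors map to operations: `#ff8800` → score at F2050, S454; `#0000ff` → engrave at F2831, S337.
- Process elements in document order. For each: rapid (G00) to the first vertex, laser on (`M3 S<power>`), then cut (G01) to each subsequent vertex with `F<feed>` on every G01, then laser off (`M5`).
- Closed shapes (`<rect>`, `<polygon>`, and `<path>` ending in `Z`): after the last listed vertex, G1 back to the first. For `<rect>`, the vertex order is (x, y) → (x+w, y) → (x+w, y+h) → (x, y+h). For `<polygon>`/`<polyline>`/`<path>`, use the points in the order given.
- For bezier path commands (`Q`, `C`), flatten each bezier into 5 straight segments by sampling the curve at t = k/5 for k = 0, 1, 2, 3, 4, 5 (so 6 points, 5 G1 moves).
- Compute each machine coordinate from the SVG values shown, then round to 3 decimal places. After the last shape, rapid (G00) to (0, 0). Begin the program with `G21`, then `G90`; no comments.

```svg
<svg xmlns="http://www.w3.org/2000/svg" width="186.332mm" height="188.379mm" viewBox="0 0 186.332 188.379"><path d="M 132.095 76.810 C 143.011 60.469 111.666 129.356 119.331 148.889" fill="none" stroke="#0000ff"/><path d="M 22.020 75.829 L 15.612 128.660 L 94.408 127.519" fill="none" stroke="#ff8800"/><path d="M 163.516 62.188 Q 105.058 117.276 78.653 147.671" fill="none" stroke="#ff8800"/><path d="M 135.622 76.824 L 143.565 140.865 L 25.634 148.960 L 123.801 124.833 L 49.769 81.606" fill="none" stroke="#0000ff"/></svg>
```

G21
G90
G00 X132.095 Y111.569
M3 S337
G01 X134.223 Y112.223 F2831
G01 X130.110 Y98.882 F2831
G01 X123.656 Y78.006 F2831
G01 X118.763 Y56.056 F2831
G01 X119.331 Y39.490 F2831
M5
G00 X22.020 Y112.550
M3 S454
G01 X15.612 Y59.719 F2050
G01 X94.408 Y60.860 F2050
M5
G00 X163.516 Y126.191
M3 S454
G01 X141.415 Y105.144 F2050
G01 X121.878 Y86.071 F2050
G01 X104.905 Y68.975 F2050
G01 X90.497 Y53.854 F2050
G01 X78.653 Y40.708 F2050
M5
G00 X135.622 Y111.555
M3 S337
G01 X143.565 Y47.514 F2831
G01 X25.634 Y39.419 F2831
G01 X123.801 Y63.546 F2831
G01 X49.769 Y106.773 F2831
M5
G00 X0.000 Y0.000

Since the viewBox matches the mm dimensions, user units are millimetres directly. The only transform is the Y-flip y_m = 188.379 − y_svg.

Shape 1 is a cubic bezier drawn with `<path>`. Its stroke #0000ff means engrave at S337, F2831. After flipping Y the toolpath is (132.095,111.569) → (134.223,112.223) → (130.110,98.882) → (123.656,78.006) → (118.763,56.056) → (119.331,39.490).

Shape 2 is a open polyline drawn with `<path>`. Its stroke #ff8800 means score at S454, F2050. After flipping Y the toolpath is (22.020,112.550) → (15.612,59.719) → (94.408,60.860).

Shape 3 is a quadratic bezier drawn with `<path>`. Its stroke #ff8800 means score at S454, F2050. After flipping Y the toolpath is (163.516,126.191) → (141.415,105.144) → (121.878,86.071) → (104.905,68.975) → (90.497,53.854) → (78.653,40.708).

Shape 4 is a open polyline drawn with `<path>`. Its stroke #0000ff means engrave at S337, F2831. After flipping Y the toolpath is (135.622,111.555) → (143.565,47.514) → (25.634,39.419) → (123.801,63.546) → (49.769,106.773).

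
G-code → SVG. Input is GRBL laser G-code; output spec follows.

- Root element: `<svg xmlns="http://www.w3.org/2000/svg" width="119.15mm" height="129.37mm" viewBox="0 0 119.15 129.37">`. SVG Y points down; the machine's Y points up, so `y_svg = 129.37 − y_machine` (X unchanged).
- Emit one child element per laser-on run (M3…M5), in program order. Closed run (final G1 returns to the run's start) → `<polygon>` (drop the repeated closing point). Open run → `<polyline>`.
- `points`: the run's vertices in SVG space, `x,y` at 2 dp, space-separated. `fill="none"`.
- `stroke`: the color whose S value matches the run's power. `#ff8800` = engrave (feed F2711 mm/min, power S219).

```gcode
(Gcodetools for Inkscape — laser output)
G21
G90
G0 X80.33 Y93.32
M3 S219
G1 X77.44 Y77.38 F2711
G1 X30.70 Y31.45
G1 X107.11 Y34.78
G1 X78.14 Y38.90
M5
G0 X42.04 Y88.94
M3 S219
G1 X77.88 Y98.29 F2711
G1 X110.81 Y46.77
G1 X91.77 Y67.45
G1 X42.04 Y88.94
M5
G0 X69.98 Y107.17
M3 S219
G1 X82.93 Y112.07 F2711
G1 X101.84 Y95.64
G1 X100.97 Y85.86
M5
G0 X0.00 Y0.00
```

<svg xmlns="http://www.w3.org/2000/svg" width="119.15mm" height="129.37mm" viewBox="0 0 119.15 129.37">
  <polyline points="80.33,36.05 77.44,51.99 30.70,97.92 107.11,94.59 78.14,90.47" fill="none" stroke="#ff8800"/>
  <polygon points="42.04,40.43 77.88,31.08 110.81,82.60 91.77,61.92" fill="none" stroke="#ff8800"/>
  <polyline points="69.98,22.20 82.93,17.30 101.84,33.73 100.97,43.51" fill="none" stroke="#ff8800"/>
</svg>

y_svg = 129.37 − y_m. Every run uses S219, so all elements get stroke `#ff8800` (engrave).

[1] open run; points: 80.33,36.05 77.44,51.99 30.70,97.92 107.11,94.59 78.14,90.47

[2] closed run; points: 42.04,40.43 77.88,31.08 110.81,82.60 91.77,61.92

[3] open run; points: 69.98,22.20 82.93,17.30 101.84,33.73 100.97,43.51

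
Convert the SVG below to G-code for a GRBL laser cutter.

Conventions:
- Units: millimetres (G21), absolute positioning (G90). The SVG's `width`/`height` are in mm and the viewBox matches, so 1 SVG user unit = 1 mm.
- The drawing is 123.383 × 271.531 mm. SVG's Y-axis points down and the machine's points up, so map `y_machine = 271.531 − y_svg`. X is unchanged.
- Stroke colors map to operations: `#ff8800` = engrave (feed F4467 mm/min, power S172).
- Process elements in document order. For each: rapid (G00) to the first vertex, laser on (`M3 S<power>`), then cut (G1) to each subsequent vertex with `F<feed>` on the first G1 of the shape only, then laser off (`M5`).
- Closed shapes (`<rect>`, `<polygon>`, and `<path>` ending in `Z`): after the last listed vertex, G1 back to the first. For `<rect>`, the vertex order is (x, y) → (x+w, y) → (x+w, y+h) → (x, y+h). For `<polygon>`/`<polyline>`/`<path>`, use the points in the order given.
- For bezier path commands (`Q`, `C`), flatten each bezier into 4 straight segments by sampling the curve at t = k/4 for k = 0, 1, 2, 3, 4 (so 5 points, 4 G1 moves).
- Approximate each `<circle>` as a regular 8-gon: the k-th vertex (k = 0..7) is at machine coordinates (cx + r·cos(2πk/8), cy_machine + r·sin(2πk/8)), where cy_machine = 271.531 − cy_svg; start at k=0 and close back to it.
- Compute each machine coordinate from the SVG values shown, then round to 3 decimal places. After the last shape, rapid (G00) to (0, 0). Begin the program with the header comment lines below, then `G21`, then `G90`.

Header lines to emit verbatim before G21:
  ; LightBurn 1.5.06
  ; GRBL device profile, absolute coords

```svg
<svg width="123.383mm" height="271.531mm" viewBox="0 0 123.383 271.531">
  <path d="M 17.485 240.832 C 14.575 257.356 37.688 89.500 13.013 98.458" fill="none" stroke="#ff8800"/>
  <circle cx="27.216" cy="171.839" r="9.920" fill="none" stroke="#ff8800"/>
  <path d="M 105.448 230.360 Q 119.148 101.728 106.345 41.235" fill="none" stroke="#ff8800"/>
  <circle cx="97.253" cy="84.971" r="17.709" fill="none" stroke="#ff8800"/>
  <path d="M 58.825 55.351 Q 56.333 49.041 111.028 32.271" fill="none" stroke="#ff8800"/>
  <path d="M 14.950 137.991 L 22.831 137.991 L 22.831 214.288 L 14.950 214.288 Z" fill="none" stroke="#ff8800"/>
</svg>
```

; LightBurn 1.5.06
; GRBL device profile, absolute coords
G21
G90
G00 X17.485 Y30.699
M3 S172
G1 X19.029 Y47.234 F4467
G1 X23.411 Y99.049
G1 X23.712 Y152.283
G1 X13.013 Y173.073
M5
G00 X37.136 Y99.692
M3 S172
G1 X34.230 Y106.706 F4467
G1 X27.216 Y109.612
G1 X20.202 Y106.706
G1 X17.296 Y99.692
G1 X20.202 Y92.678
G1 X27.216 Y89.772
G1 X34.230 Y92.678
G1 X37.136 Y99.692
M5
G00 X105.448 Y41.171
M3 S172
G1 X110.642 Y101.228 F4467
G1 X112.522 Y152.768
G1 X111.090 Y195.791
G1 X106.345 Y230.296
M5
G00 X114.962 Y186.560
M3 S172
G1 X109.775 Y199.082 F4467
G1 X97.253 Y204.269
G1 X84.731 Y199.082
G1 X79.544 Y186.560
G1 X84.731 Y174.038
G1 X97.253 Y168.851
G1 X109.775 Y174.038
G1 X114.962 Y186.560
M5
G00 X58.825 Y216.180
M3 S172
G1 X61.153 Y219.989 F4467
G1 X70.630 Y225.105
G1 X87.255 Y231.529
G1 X111.028 Y239.260
M5
G00 X14.950 Y133.540
M3 S172
G1 X22.831 Y133.540 F4467
G1 X22.831 Y57.243
G1 X14.950 Y57.243
G1 X14.950 Y133.540
M5
G00 X0.000 Y0.000

1 u = 1 mm; y_m = 271.531 − y.

[1] `<path>` cubic bezier, #ff8800→engrave S172 F4467: (17.485,30.699) → (19.029,47.234) → (23.411,99.049) → (23.712,152.283) → (13.013,173.073)

[2] `<circle>` circle, #ff8800→engrave S172 F4467: (37.136,99.692) → (34.230,106.706) → (27.216,109.612) → (20.202,106.706) → (17.296,99.692) → (20.202,92.678) → (27.216,89.772) → (34.230,92.678) → (37.136,99.692) (closed)

[3] `<path>` quadratic bezier, #ff8800→engrave S172 F4467: (105.448,41.171) → (110.642,101.228) → (112.522,152.768) → (111.090,195.791) → (106.345,230.296)

[4] `<circle>` circle, #ff8800→engrave S172 F4467: (114.962,186.560) → (109.775,199.082) → (97.253,204.269) → (84.731,199.082) → (79.544,186.560) → (84.731,174.038) → (97.253,168.851) → (109.775,174.038) → (114.962,186.560) (closed)

[5] `<path>` quadratic bezier, #ff8800→engrave S172 F4467: (58.825,216.180) → (61.153,219.989) → (70.630,225.105) → (87.255,231.529) → (111.028,239.260)

[6] `<path>` rectangle, #ff8800→engrave S172 F4467: (14.950,133.540) → (22.831,133.540) → (22.831,57.243) → (14.950,57.243) → (14.950,133.540) (closed)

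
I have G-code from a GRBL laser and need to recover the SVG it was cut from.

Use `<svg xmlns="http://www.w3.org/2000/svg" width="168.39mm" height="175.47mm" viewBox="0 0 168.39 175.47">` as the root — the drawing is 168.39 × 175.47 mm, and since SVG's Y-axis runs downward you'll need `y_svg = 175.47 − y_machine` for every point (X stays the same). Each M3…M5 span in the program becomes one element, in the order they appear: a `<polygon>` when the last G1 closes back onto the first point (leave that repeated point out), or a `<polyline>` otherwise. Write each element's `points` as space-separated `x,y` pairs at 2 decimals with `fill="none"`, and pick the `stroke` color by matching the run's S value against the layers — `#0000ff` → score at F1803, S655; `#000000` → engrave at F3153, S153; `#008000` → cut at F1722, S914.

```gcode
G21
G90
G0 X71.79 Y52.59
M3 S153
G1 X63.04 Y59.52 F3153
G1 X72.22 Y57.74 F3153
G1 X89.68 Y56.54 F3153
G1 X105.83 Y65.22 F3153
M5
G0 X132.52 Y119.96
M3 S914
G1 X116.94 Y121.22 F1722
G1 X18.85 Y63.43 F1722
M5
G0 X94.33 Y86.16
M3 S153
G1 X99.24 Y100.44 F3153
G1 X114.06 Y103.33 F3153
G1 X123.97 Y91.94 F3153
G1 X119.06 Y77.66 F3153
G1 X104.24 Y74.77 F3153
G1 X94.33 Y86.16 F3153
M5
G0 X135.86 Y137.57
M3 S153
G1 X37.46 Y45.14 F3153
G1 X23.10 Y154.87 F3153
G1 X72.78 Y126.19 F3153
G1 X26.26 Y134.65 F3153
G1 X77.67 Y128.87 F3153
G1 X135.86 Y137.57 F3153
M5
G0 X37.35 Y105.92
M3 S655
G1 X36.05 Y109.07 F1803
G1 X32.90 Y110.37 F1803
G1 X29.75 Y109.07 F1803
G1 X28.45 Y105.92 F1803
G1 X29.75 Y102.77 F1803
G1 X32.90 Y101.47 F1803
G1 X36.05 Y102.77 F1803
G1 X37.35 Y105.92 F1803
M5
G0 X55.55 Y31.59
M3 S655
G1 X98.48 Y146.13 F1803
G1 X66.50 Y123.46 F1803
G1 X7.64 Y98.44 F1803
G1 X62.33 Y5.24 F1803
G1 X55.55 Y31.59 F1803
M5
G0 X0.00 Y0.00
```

y_svg = 175.47 − y_m.

[1] S153→`#000000` (engrave); open run; points: 71.79,122.88 63.04,115.95 72.22,117.73 89.68,118.93 105.83,110.25

[2] S914→`#008000` (cut); open run; points: 132.52,55.51 116.94,54.25 18.85,112.04

[3] S153→`#000000` (engrave); closed run; points: 94.33,89.31 99.24,75.03 114.06,72.14 123.97,83.53 119.06,97.81 104.24,100.70

[4] S153→`#000000` (engrave); closed run; points: 135.86,37.90 37.46,130.33 23.10,20.60 72.78,49.28 26.26,40.82 77.67,46.60

[5] S655→`#0000ff` (score); closed run; points: 37.35,69.55 36.05,66.40 32.90,65.10 29.75,66.40 28.45,69.55 29.75,72.70 32.90,74.00 36.05,72.70

[6] S655→`#0000ff` (score); closed run; points: 55.55,143.88 98.48,29.34 66.50,52.01 7.64,77.03 62.33,170.23

<svg xmlns="http://www.w3.org/2000/svg" width="168.39mm" height="175.47mm" viewBox="0 0 168.39 175.47">
  <polyline points="71.79,122.88 63.04,115.95 72.22,117.73 89.68,118.93 105.83,110.25" fill="none" stroke="#000000"/>
  <polyline points="132.52,55.51 116.94,54.25 18.85,112.04" fill="none" stroke="#008000"/>
  <polygon points="94.33,89.31 99.24,75.03 114.06,72.14 123.97,83.53 119.06,97.81 104.24,100.70" fill="none" stroke="#000000"/>
  <polygon points="135.86,37.90 37.46,130.33 23.10,20.60 72.78,49.28 26.26,40.82 77.67,46.60" fill="none" stroke="#000000"/>
  <polygon points="37.35,69.55 36.05,66.40 32.90,65.10 29.75,66.40 28.45,69.55 29.75,72.70 32.90,74.00 36.05,72.70" fill="none" stroke="#0000ff"/>
  <polygon points="55.55,143.88 98.48,29.34 66.50,52.01 7.64,77.03 62.33,170.23" fill="none" stroke="#0000ff"/>
</svg>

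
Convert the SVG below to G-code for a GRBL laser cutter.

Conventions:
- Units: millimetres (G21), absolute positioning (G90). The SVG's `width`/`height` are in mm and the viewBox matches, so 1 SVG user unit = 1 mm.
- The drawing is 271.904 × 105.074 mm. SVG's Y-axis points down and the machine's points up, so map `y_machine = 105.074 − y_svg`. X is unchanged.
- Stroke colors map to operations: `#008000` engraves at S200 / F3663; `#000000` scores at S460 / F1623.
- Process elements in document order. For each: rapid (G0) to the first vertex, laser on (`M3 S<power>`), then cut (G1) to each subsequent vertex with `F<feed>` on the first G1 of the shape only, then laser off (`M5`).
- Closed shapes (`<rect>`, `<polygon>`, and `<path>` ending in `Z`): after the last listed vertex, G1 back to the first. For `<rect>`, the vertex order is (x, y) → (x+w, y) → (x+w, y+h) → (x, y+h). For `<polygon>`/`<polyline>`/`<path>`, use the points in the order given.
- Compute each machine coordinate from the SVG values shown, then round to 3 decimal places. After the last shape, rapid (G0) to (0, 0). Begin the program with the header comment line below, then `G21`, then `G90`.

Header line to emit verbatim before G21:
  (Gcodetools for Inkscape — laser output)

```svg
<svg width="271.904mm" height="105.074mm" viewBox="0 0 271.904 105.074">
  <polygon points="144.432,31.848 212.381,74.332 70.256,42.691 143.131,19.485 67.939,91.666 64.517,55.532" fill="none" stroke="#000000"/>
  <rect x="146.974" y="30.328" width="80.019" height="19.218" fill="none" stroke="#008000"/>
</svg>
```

(Gcodetools for Inkscape — laser output)
G21
G90
G0 X144.432 Y73.226
M3 S460
G1 X212.381 Y30.742 F1623
G1 X70.256 Y62.383
G1 X143.131 Y85.589
G1 X67.939 Y13.408
G1 X64.517 Y49.542
G1 X144.432 Y73.226
M5
G0 X146.974 Y74.746
M3 S200
G1 X226.993 Y74.746 F3663
G1 X226.993 Y55.528
G1 X146.974 Y55.528
G1 X146.974 Y74.746
M5
G0 X0.000 Y0.000

1 u = 1 mm; y_m = 105.074 − y.

[1] `<polygon>` closed polygon, #000000→score S460 F1623: (144.432,73.226) → (212.381,30.742) → (70.256,62.383) → (143.131,85.589) → (67.939,13.408) → (64.517,49.542) → (144.432,73.226) (closed)

[2] `<rect>` rectangle, #008000→engrave S200 F3663: (146.974,74.746) → (226.993,74.746) → (226.993,55.528) → (146.974,55.528) → (146.974,74.746) (closed)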